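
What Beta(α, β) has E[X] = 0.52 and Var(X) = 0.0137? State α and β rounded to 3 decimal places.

α = 8.954, β = 8.265

By moment matching, α+β = μ(1−μ)/σ² − 1 = (0.52·0.48)/0.0137 − 1 = 18.2190 − 1 = 17.2190.
Since α/(α+β) = μ, α = 0.52·17.2190 = 8.954 and β = 0.48·17.2190 = 8.265.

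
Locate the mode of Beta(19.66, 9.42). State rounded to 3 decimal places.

0.689

With α,β > 1, mode = (α−1)/(α+β−2) = 18.66/27.08 = 0.689.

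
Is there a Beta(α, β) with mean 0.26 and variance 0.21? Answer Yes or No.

No

For any Beta, Var(X) < E[X]·(1−E[X]).
Here μ(1−μ) = 0.26×0.74 = 0.1924, and 0.21 ≥ 0.1924.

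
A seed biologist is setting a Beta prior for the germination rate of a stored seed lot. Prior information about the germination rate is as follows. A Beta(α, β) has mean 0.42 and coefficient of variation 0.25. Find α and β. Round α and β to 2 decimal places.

σ = CV·μ = 0.25×0.42 = 0.10500, so σ² = 0.011025.
s+1 = μ(1−μ)/σ² = 0.2436/0.011025 = 22.0952, so s = α+β = 21.0952.
α = μs = 8.86, β = (1−μ)s = 12.24.

α = 8.86, β = 12.24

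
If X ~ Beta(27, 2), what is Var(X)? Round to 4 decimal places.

0.0021

Var = αβ/[(α+β)²(α+β+1)] = (27×2)/(29²×30) = 54/25230 = 0.0021.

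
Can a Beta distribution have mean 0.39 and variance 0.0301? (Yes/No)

Yes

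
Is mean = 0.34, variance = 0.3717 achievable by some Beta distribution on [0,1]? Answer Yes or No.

No

For any Beta, Var(X) < E[X]·(1−E[X]).
Here μ(1−μ) = 0.34×0.66 = 0.2244, and 0.3717 ≥ 0.2244.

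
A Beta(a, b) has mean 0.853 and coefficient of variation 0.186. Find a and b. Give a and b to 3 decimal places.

σ = CV·μ = 0.186×0.853 = 0.15866, so σ² = 0.025172.
s+1 = μ(1−μ)/σ² = 0.125391/0.025172 = 4.9813, so s = a+b = 3.9813.
a = μs = 3.396, b = (1−μ)s = 0.585.

a = 3.396, b = 0.585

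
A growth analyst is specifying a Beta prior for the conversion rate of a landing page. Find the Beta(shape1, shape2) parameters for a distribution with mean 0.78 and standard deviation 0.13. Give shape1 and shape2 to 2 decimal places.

Variance = 0.13² = 0.0169. The moment-matching identity shape1+shape2 = μ(1−μ)/Var − 1 gives
shape1+shape2 = 0.1716/0.0169 − 1 = 9.1538, so shape1 = μ·9.1538 = 7.14 and shape2 = (1−μ)·9.1538 = 2.01.

shape1 = 7.14, shape2 = 2.01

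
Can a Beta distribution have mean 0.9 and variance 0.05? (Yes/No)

The Beta variance bound is σ² < μ(1−μ).
Here μ(1−μ) = 0.9×0.1 = 0.09, and 0.05 < 0.09.

Yes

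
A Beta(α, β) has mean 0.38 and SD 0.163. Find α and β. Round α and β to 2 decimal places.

α = 2.99, β = 4.88

σ² = 0.163² = 0.026569.
With s = α+β, Var = μ(1−μ)/(s+1), so s+1 = (0.38×0.62)/0.026569 = 8.8675 and s = 7.8675.
α = μs = 2.99, β = (1−μ)s = 4.88.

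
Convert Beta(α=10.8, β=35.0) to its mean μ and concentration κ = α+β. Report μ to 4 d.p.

μ = 0.2358, κ = 45.8

κ = α+β = 10.8+35.0 = 45.8; μ = α/κ = 10.8/45.8 = 0.2358.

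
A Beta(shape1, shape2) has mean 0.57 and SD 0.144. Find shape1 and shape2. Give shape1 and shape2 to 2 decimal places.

shape1 = 6.17, shape2 = 4.65

Variance = 0.144² = 0.020736. The moment-matching identity shape1+shape2 = μ(1−μ)/Var − 1 gives
shape1+shape2 = 0.2451/0.020736 − 1 = 10.8200, so shape1 = μ·10.8200 = 6.17 and shape2 = (1−μ)·10.8200 = 4.65.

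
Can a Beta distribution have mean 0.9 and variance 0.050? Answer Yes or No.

The Beta variance bound is σ² < μ(1−μ).
Here μ(1−μ) = 0.9×0.1 = 0.09, and 0.050 < 0.09.

Yes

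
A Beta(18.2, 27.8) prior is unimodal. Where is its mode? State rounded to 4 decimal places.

0.3909

The density x^(α−1)(1−x)^(β−1) is maximised at (α−1)/(α+β−2) = 17.2/44.0 = 0.3909.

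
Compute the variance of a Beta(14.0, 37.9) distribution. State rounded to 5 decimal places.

Var = αβ/[(α+β)²(α+β+1)] = (14.0×37.9)/(51.9²×52.9) = 530.60/142491.969 = 0.00372.

0.00372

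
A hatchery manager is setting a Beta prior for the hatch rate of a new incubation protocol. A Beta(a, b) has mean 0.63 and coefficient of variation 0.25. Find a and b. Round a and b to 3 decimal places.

a = 5.290, b = 3.107

Var = (CV·μ)² = (0.25×0.63)² = 0.024806.
a+b = μ(1−μ)/Var − 1 = 0.2331/0.024806 − 1 = 8.3968.
Thus a = 0.63·8.3968 = 5.290 and b = 0.37·8.3968 = 3.107.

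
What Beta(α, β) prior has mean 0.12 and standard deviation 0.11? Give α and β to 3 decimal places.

α = 0.927, β = 6.800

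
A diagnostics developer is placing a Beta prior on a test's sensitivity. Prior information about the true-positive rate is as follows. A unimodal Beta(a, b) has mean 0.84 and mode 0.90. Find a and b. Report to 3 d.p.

With s = a+b: μ = a/s and mode = (a−1)/(s−2). Eliminating a = μs,
μs − 1 = m(s−2) ⇒ s(μ−m) = 1−2m ⇒ s = -0.80/-0.06 = 13.3333.
So a = μs = 11.200, b = (1−μ)s = 2.133.

a = 11.200, b = 2.133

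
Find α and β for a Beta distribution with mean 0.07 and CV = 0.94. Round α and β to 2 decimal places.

α = 0.98, β = 13.05

Var = (CV·μ)² = (0.94×0.07)² = 0.004330.
α+β = μ(1−μ)/Var − 1 = 0.0651/0.004330 − 1 = 14.0359.
Thus α = 0.07·14.0359 = 0.98 and β = 0.93·14.0359 = 13.05.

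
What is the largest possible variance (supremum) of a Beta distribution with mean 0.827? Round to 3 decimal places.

0.143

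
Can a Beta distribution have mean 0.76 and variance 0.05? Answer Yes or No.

The Beta variance bound is σ² < μ(1−μ).
Here μ(1−μ) = 0.76×0.24 = 0.1824, and 0.05 < 0.1824.

Yes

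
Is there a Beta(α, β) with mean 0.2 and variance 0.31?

A Beta with mean μ has variance μ(1−μ)/(α+β+1) < μ(1−μ).
Here μ(1−μ) = 0.2×0.8 = 0.16, and 0.31 ≥ 0.16.

No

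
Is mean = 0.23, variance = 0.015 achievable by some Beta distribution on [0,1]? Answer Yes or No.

Yes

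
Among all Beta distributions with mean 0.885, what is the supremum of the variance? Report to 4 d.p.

Var = μ(1−μ)/(α+β+1), which approaches μ(1−μ) as α+β → 0.
So the supremum is μ(1−μ) = 0.885×0.115 = 0.1018.

0.1018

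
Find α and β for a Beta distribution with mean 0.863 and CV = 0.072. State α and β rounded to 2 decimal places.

α = 25.56, β = 4.06

Var = (CV·μ)² = (0.072×0.863)² = 0.003861.
α+β = μ(1−μ)/Var − 1 = 0.118231/0.003861 − 1 = 29.6228.
Thus α = 0.863·29.6228 = 25.56 and β = 0.137·29.6228 = 4.06.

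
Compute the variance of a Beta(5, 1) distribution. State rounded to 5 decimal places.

Var = αβ/[(α+β)²(α+β+1)] = (5×1)/(6²×7) = 5/252 = 0.01984.

0.01984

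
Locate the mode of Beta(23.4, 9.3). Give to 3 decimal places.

0.730

The density x^(α−1)(1−x)^(β−1) is maximised at (α−1)/(α+β−2) = 22.4/30.7 = 0.730.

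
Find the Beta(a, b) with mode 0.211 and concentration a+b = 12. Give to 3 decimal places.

For a,b>1 the mode is (a−1)/(a+b−2), so a = mode·(κ−2)+1 = 0.211×10+1 = 3.110.
And b = (1−mode)·(κ−2)+1 = 0.789×10+1 = 8.890.

a = 3.110, b = 8.890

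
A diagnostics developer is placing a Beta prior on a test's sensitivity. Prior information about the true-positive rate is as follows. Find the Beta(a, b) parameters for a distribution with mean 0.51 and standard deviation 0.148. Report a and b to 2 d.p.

a = 5.31, b = 5.10

First σ² = 0.021904. Setting a = μn, b = (1−μ)n with n = a+b,
μ(1−μ)/(n+1) = 0.021904 ⇒ n+1 = 0.2499/0.021904 = 11.4089 ⇒ n = 10.4089.
Hence a = 0.51×10.4089 = 5.31, b = 0.49×10.4089 = 5.10.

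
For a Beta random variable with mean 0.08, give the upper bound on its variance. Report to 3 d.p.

Var = μ(1−μ)/(α+β+1), which approaches μ(1−μ) as α+β → 0.
So the supremum is μ(1−μ) = 0.08×0.92 = 0.074.

0.074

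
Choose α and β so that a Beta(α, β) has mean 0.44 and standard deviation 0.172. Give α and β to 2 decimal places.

Variance = 0.172² = 0.029584. The moment-matching identity α+β = μ(1−μ)/Var − 1 gives
α+β = 0.2464/0.029584 − 1 = 7.3288, so α = μ·7.3288 = 3.22 and β = (1−μ)·7.3288 = 4.10.

α = 3.22, β = 4.10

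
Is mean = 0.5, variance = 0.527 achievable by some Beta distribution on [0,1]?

No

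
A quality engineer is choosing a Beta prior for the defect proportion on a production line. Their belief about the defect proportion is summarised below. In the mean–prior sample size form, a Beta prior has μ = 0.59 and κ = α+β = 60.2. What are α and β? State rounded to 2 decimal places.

α = μκ = 0.59×60.2 = 35.52 and β = (1−μ)κ = 0.41×60.2 = 24.68.

α = 35.52, β = 24.68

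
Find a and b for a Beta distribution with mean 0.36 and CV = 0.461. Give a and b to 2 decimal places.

a = 2.65, b = 4.71

σ = CV·μ = 0.461×0.36 = 0.16596, so σ² = 0.027543.
s+1 = μ(1−μ)/σ² = 0.2304/0.027543 = 8.3652, so s = a+b = 7.3652.
a = μs = 2.65, b = (1−μ)s = 4.71.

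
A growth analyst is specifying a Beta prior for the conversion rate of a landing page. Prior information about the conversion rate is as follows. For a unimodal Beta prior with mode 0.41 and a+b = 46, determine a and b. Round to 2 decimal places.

a = 19.04, b = 26.96

Since the density peak of Beta(a,b) is at (a−1)/(a+b−2),
a = 1 + 0.41(46−2) = 19.04 and b = 46 − 19.04 = 26.96.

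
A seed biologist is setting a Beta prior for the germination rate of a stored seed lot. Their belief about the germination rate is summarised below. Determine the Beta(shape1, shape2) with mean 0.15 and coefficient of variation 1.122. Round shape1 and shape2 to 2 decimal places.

σ = CV·μ = 1.122×0.15 = 0.16830, so σ² = 0.028325.
s+1 = μ(1−μ)/σ² = 0.1275/0.028325 = 4.5013, so s = shape1+shape2 = 3.5013.
shape1 = μs = 0.53, shape2 = (1−μ)s = 2.98.

shape1 = 0.53, shape2 = 2.98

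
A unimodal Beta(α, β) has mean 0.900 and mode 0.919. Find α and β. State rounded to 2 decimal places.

α = 39.69, β = 4.41

Let s = α+β. Mean gives α = μs = 0.900s; mode gives (α−1)/(s−2) = 0.919.
Substituting: 0.900s − 1 = 0.919(s−2) = 0.919s − 1.838, so -0.019s = -0.838 and s = 44.1053.
Then α = 0.900×44.1053 = 39.69 and β = s−α = 4.41.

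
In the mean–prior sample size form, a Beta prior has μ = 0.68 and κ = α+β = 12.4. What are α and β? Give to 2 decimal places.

α = 8.43, β = 3.97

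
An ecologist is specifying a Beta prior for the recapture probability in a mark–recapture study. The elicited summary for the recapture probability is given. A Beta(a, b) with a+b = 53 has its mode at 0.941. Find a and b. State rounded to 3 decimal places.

a = 48.991, b = 4.009

Since the density peak of Beta(a,b) is at (a−1)/(a+b−2),
a = 1 + 0.941(53−2) = 48.991 and b = 53 − 48.991 = 4.009.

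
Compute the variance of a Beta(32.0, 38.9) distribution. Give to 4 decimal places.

0.0034

Var = αβ/[(α+β)²(α+β+1)] = (32.0×38.9)/(70.9²×71.9) = 1244.80/361427.639 = 0.0034.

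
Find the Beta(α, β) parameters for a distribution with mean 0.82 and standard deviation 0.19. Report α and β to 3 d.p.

α = 2.533, β = 0.556

First σ² = 0.0361. Setting α = μn, β = (1−μ)n with n = α+β,
μ(1−μ)/(n+1) = 0.0361 ⇒ n+1 = 0.1476/0.0361 = 4.0886 ⇒ n = 3.0886.
Hence α = 0.82×3.0886 = 2.533, β = 0.18×3.0886 = 0.556.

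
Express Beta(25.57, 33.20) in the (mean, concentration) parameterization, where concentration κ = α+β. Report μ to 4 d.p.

μ = 0.4351, κ = 58.77

κ = α+β = 25.57+33.20 = 58.77; μ = α/κ = 25.57/58.77 = 0.4351.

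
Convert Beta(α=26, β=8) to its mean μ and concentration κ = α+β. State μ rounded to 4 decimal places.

κ = α+β = 26+8 = 34; μ = α/κ = 26/34 = 0.7647.

μ = 0.7647, κ = 34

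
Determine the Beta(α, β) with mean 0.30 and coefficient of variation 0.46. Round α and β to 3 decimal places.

α = 3.008, β = 7.019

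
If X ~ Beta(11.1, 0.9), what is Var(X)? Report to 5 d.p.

α+β = 12.0 and αβ = 9.99, so Var = αβ/[(α+β)²(α+β+1)] = 9.99/1872.000 = 0.00534.

0.00534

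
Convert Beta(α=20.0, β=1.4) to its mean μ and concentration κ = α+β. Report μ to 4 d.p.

μ = 0.9346, κ = 21.4

κ = α+β = 20.0+1.4 = 21.4; μ = α/κ = 20.0/21.4 = 0.9346.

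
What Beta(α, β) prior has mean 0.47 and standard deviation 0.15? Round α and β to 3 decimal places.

Variance = 0.15² = 0.0225. The moment-matching identity α+β = μ(1−μ)/Var − 1 gives
α+β = 0.2491/0.0225 − 1 = 10.0711, so α = μ·10.0711 = 4.733 and β = (1−μ)·10.0711 = 5.338.

α = 4.733, β = 5.338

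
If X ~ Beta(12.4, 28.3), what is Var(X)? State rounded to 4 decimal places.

0.0051

Var = αβ/[(α+β)²(α+β+1)] = (12.4×28.3)/(40.7²×41.7) = 350.92/69075.633 = 0.0051.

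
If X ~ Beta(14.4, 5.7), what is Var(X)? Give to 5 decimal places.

α+β = 20.1 and αβ = 82.08, so Var = αβ/[(α+β)²(α+β+1)] = 82.08/8524.611 = 0.00963.

0.00963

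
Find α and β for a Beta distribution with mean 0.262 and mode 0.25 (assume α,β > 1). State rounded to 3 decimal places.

With s = α+β: μ = α/s and mode = (α−1)/(s−2). Eliminating α = μs,
μs − 1 = m(s−2) ⇒ s(μ−m) = 1−2m ⇒ s = 0.50/0.012 = 41.6667.
So α = μs = 10.917, β = (1−μ)s = 30.750.

α = 10.917, β = 30.750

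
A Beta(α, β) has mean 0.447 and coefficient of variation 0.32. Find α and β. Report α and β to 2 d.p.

Var = (CV·μ)² = (0.32×0.447)² = 0.020460.
α+β = μ(1−μ)/Var − 1 = 0.247191/0.020460 − 1 = 11.0814.
Thus α = 0.447·11.0814 = 4.95 and β = 0.553·11.0814 = 6.13.

α = 4.95, β = 6.13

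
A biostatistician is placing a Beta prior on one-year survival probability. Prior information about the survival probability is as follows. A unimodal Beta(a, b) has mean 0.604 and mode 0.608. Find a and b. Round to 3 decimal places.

a = 32.616, b = 21.384

With s = a+b: μ = a/s and mode = (a−1)/(s−2). Eliminating a = μs,
μs − 1 = m(s−2) ⇒ s(μ−m) = 1−2m ⇒ s = -0.216/-0.004 = 54.0000.
So a = μs = 32.616, b = (1−μ)s = 21.384.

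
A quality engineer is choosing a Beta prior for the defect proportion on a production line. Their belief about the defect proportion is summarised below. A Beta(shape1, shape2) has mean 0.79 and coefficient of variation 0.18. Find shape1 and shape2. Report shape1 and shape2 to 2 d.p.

Var = (CV·μ)² = (0.18×0.79)² = 0.020221.
shape1+shape2 = μ(1−μ)/Var − 1 = 0.1659/0.020221 − 1 = 7.2044.
Thus shape1 = 0.79·7.2044 = 5.69 and shape2 = 0.21·7.2044 = 1.51.

shape1 = 5.69, shape2 = 1.51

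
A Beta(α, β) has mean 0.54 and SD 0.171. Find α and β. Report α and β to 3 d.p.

α = 4.047, β = 3.448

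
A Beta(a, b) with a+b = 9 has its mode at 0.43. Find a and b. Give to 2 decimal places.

a = 4.01, b = 4.99

For a,b>1 the mode is (a−1)/(a+b−2), so a = mode·(κ−2)+1 = 0.43×7+1 = 4.01.
And b = (1−mode)·(κ−2)+1 = 0.57×7+1 = 4.99.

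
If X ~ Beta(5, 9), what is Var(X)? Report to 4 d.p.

Var = αβ/[(α+β)²(α+β+1)] = (5×9)/(14²×15) = 45/2940 = 0.0153.

0.0153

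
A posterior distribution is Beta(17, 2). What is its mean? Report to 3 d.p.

E[X] = α/(α+β) = 17/19 = 0.895.

0.895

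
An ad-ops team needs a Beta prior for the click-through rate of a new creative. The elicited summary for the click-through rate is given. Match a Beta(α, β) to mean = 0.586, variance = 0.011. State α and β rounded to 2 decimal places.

α = 12.34, β = 8.72

By moment matching, α+β = μ(1−μ)/σ² − 1 = (0.586·0.414)/0.011 − 1 = 22.0549 − 1 = 21.0549.
Since α/(α+β) = μ, α = 0.586·21.0549 = 12.34 and β = 0.414·21.0549 = 8.72.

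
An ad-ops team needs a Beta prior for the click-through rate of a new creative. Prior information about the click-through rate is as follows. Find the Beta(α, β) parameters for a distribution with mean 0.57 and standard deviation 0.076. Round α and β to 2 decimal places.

α = 23.62, β = 17.82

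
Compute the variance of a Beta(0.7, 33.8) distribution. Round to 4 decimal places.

0.0006

μ = 0.7/34.5 = 0.020290; Var = μ(1−μ)/(α+β+1) = 0.0198782/35.5 = 0.0006.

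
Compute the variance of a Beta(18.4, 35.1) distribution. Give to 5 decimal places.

Var = αβ/[(α+β)²(α+β+1)] = (18.4×35.1)/(53.5²×54.5) = 645.84/155992.625 = 0.00414.

0.00414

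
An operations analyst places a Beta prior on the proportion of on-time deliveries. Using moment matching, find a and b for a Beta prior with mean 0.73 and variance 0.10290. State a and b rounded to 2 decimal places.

a = 0.67, b = 0.25

Write ν = a+b; then a = μν and Var = μ(1−μ)/(ν+1).
ν = μ(1−μ)/Var − 1 = 0.1971/0.10290 − 1 = 0.9155.
a = 0.73·0.9155 = 0.67, b = 0.27·0.9155 = 0.25.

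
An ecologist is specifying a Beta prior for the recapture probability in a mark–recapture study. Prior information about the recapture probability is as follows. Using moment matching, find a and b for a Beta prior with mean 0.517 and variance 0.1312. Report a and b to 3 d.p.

Let s = a+b. The Beta variance is μ(1−μ)/(s+1).
So s+1 = μ(1−μ)/σ² = (0.517×0.483)/0.1312 = 0.249711/0.1312 = 1.9033, giving s = 0.9033.
Then a = μs = 0.517×0.9033 = 0.467 and b = (1−μ)s = 0.483×0.9033 = 0.436.

a = 0.467, b = 0.436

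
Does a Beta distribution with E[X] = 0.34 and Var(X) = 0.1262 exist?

The Beta variance bound is σ² < μ(1−μ).
Here μ(1−μ) = 0.34×0.66 = 0.2244, and 0.1262 < 0.2244.

Yes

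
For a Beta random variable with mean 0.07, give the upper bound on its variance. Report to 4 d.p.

0.0651

For fixed mean μ the Beta variance is μ(1−μ)/(α+β+1), increasing as α+β decreases.
Its least upper bound (not attained) is μ(1−μ) = 0.07·0.93 = 0.0651.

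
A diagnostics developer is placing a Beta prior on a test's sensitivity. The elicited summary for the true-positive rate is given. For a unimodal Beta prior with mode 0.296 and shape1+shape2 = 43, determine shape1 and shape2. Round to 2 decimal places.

Mode = (shape1−1)/(κ−2) with κ = shape1+shape2, so shape1−1 = 0.296·41 = 12.14.
shape1 = 13.14; shape2 = κ − shape1 = 29.86.

shape1 = 13.14, shape2 = 29.86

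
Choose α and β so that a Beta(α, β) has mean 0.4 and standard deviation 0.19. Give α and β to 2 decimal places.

α = 2.26, β = 3.39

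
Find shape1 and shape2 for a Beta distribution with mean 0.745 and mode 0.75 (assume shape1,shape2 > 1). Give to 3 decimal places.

Let s = shape1+shape2. Mean gives shape1 = μs = 0.745s; mode gives (shape1−1)/(s−2) = 0.75.
Substituting: 0.745s − 1 = 0.75(s−2) = 0.75s − 1.50, so -0.005s = -0.50 and s = 100.0000.
Then shape1 = 0.745×100.0000 = 74.500 and shape2 = s−shape1 = 25.500.

shape1 = 74.500, shape2 = 25.500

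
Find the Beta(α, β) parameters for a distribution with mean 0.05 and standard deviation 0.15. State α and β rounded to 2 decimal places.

α = 0.06, β = 1.06

First σ² = 0.0225. Setting α = μn, β = (1−μ)n with n = α+β,
μ(1−μ)/(n+1) = 0.0225 ⇒ n+1 = 0.0475/0.0225 = 2.1111 ⇒ n = 1.1111.
Hence α = 0.05×1.1111 = 0.06, β = 0.95×1.1111 = 1.06.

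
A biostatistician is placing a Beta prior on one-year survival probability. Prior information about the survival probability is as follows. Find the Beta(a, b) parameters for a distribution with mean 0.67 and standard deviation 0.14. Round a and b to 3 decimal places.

a = 6.888, b = 3.393

Variance = 0.14² = 0.0196. The moment-matching identity a+b = μ(1−μ)/Var − 1 gives
a+b = 0.2211/0.0196 − 1 = 10.2806, so a = μ·10.2806 = 6.888 and b = (1−μ)·10.2806 = 3.393.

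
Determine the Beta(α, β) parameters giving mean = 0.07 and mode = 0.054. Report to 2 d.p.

With s = α+β: μ = α/s and mode = (α−1)/(s−2). Eliminating α = μs,
μs − 1 = m(s−2) ⇒ s(μ−m) = 1−2m ⇒ s = 0.892/0.016 = 55.7500.
So α = μs = 3.90, β = (1−μ)s = 51.85.

α = 3.90, β = 51.85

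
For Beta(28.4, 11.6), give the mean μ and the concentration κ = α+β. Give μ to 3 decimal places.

μ = 0.710, κ = 40.0

κ = α+β = 28.4+11.6 = 40.0; μ = α/κ = 28.4/40.0 = 0.710.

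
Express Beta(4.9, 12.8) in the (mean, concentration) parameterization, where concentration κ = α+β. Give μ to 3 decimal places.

κ = α+β = 4.9+12.8 = 17.7; μ = α/κ = 4.9/17.7 = 0.277.

μ = 0.277, κ = 17.7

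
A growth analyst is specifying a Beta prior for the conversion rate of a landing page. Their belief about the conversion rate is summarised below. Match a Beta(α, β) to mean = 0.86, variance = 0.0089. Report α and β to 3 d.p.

By moment matching, α+β = μ(1−μ)/σ² − 1 = (0.86·0.14)/0.0089 − 1 = 13.5281 − 1 = 12.5281.
Since α/(α+β) = μ, α = 0.86·12.5281 = 10.774 and β = 0.14·12.5281 = 1.754.

α = 10.774, β = 1.754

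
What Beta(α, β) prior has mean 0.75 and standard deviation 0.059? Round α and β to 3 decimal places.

α = 39.648, β = 13.216

Variance = 0.059² = 0.003481. The moment-matching identity α+β = μ(1−μ)/Var − 1 gives
α+β = 0.1875/0.003481 − 1 = 52.8638, so α = μ·52.8638 = 39.648 and β = (1−μ)·52.8638 = 13.216.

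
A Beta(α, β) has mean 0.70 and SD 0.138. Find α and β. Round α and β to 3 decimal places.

σ² = 0.138² = 0.019044.
With s = α+β, Var = μ(1−μ)/(s+1), so s+1 = (0.70×0.30)/0.019044 = 11.0271 and s = 10.0271.
α = μs = 7.019, β = (1−μ)s = 3.008.

α = 7.019, β = 3.008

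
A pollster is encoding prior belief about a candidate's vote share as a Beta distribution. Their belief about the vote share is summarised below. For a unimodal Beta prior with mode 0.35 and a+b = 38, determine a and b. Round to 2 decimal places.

For a,b>1 the mode is (a−1)/(a+b−2), so a = mode·(κ−2)+1 = 0.35×36+1 = 13.60.
And b = (1−mode)·(κ−2)+1 = 0.65×36+1 = 24.40.

a = 13.60, b = 24.40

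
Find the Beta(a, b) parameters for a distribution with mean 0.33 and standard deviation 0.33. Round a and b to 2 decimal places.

a = 0.34, b = 0.69

First σ² = 0.1089. Setting a = μn, b = (1−μ)n with n = a+b,
μ(1−μ)/(n+1) = 0.1089 ⇒ n+1 = 0.2211/0.1089 = 2.0303 ⇒ n = 1.0303.
Hence a = 0.33×1.0303 = 0.34, b = 0.67×1.0303 = 0.69.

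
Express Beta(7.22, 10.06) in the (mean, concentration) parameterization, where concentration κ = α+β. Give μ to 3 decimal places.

κ = α+β = 7.22+10.06 = 17.28; μ = α/κ = 7.22/17.28 = 0.418.

μ = 0.418, κ = 17.28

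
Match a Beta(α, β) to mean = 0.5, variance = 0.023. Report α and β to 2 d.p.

α = 4.93, β = 4.93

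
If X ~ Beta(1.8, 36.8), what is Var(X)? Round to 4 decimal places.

μ = 1.8/38.6 = 0.046632; Var = μ(1−μ)/(α+β+1) = 0.0444576/39.6 = 0.0011.

0.0011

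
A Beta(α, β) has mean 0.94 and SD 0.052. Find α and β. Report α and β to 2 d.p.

First σ² = 0.002704. Setting α = μn, β = (1−μ)n with n = α+β,
μ(1−μ)/(n+1) = 0.002704 ⇒ n+1 = 0.0564/0.002704 = 20.8580 ⇒ n = 19.8580.
Hence α = 0.94×19.8580 = 18.67, β = 0.06×19.8580 = 1.19.

α = 18.67, β = 1.19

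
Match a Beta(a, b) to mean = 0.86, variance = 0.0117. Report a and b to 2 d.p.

Let s = a+b. The Beta variance is μ(1−μ)/(s+1).
So s+1 = μ(1−μ)/σ² = (0.86×0.14)/0.0117 = 0.1204/0.0117 = 10.2906, giving s = 9.2906.
Then a = μs = 0.86×9.2906 = 7.99 and b = (1−μ)s = 0.14×9.2906 = 1.30.

a = 7.99, b = 1.30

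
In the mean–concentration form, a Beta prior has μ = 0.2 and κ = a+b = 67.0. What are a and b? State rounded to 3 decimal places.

a = 13.400, b = 53.600

Split κ in proportion μ : (1−μ): a = 0.2·67.0 = 13.400, b = 67.0 − 13.400 = 53.600.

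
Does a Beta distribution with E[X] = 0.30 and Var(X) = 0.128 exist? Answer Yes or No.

Yes

A Beta with mean μ has variance μ(1−μ)/(α+β+1) < μ(1−μ).
Here μ(1−μ) = 0.30×0.70 = 0.2100, and 0.128 < 0.2100.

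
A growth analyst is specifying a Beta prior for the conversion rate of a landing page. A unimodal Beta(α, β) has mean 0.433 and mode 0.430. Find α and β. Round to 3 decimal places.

α = 20.207, β = 26.460

Let s = α+β. Mean gives α = μs = 0.433s; mode gives (α−1)/(s−2) = 0.430.
Substituting: 0.433s − 1 = 0.430(s−2) = 0.430s − 0.860, so 0.003s = 0.140 and s = 46.6667.
Then α = 0.433×46.6667 = 20.207 and β = s−α = 26.460.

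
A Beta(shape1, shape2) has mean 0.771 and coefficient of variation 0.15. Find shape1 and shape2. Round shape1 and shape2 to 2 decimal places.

Var = (CV·μ)² = (0.15×0.771)² = 0.013375.
shape1+shape2 = μ(1−μ)/Var − 1 = 0.176559/0.013375 − 1 = 12.2007.
Thus shape1 = 0.771·12.2007 = 9.41 and shape2 = 0.229·12.2007 = 2.79.

shape1 = 9.41, shape2 = 2.79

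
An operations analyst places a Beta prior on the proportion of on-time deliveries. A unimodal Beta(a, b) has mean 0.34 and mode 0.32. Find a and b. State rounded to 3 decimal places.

Let s = a+b. Mean gives a = μs = 0.34s; mode gives (a−1)/(s−2) = 0.32.
Substituting: 0.34s − 1 = 0.32(s−2) = 0.32s − 0.64, so 0.02s = 0.36 and s = 18.0000.
Then a = 0.34×18.0000 = 6.120 and b = s−a = 11.880.

a = 6.120, b = 11.880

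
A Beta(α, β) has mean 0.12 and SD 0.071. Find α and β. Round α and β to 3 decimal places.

α = 2.394, β = 17.554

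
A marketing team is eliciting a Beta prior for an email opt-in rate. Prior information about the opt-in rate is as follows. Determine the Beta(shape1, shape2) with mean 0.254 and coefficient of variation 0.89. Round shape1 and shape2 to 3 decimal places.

shape1 = 0.688, shape2 = 2.020

σ = CV·μ = 0.89×0.254 = 0.22606, so σ² = 0.051103.
s+1 = μ(1−μ)/σ² = 0.189484/0.051103 = 3.7079, so s = shape1+shape2 = 2.7079.
shape1 = μs = 0.688, shape2 = (1−μ)s = 2.020.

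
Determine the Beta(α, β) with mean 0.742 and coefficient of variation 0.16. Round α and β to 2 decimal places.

α = 9.34, β = 3.25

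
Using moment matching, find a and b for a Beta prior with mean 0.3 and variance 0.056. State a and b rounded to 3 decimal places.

a = 0.825, b = 1.925

By moment matching, a+b = μ(1−μ)/σ² − 1 = (0.3·0.7)/0.056 − 1 = 3.7500 − 1 = 2.7500.
Since a/(a+b) = μ, a = 0.3·2.7500 = 0.825 and b = 0.7·2.7500 = 1.925.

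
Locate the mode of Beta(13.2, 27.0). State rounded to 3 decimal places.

0.319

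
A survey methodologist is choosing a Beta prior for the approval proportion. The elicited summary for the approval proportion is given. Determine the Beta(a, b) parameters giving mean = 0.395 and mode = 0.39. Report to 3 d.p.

With s = a+b: μ = a/s and mode = (a−1)/(s−2). Eliminating a = μs,
μs − 1 = m(s−2) ⇒ s(μ−m) = 1−2m ⇒ s = 0.22/0.005 = 44.0000.
So a = μs = 17.380, b = (1−μ)s = 26.620.

a = 17.380, b = 26.620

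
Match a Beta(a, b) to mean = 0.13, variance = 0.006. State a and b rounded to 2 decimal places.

a = 2.32, b = 15.53

Write ν = a+b; then a = μν and Var = μ(1−μ)/(ν+1).
ν = μ(1−μ)/Var − 1 = 0.1131/0.006 − 1 = 17.8500.
a = 0.13·17.8500 = 2.32, b = 0.87·17.8500 = 15.53.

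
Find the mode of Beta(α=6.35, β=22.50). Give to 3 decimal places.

0.199

With α,β > 1, mode = (α−1)/(α+β−2) = 5.35/26.85 = 0.199.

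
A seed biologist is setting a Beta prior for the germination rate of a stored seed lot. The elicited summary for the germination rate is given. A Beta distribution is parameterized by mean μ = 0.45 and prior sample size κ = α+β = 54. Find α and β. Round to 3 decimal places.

α = 24.300, β = 29.700

α = μκ = 0.45×54 = 24.300 and β = (1−μ)κ = 0.55×54 = 29.700.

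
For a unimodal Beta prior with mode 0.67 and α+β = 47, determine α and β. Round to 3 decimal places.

α = 31.150, β = 15.850

For α,β>1 the mode is (α−1)/(α+β−2), so α = mode·(κ−2)+1 = 0.67×45+1 = 31.150.
And β = (1−mode)·(κ−2)+1 = 0.33×45+1 = 15.850.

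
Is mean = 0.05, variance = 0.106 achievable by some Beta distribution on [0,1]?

No

The Beta variance bound is σ² < μ(1−μ).
Here μ(1−μ) = 0.05×0.95 = 0.0475, and 0.106 ≥ 0.0475.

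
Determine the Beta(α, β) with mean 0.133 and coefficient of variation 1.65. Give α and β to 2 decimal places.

Var = (CV·μ)² = (1.65×0.133)² = 0.048158.
α+β = μ(1−μ)/Var − 1 = 0.115311/0.048158 − 1 = 1.3944.
Thus α = 0.133·1.3944 = 0.19 and β = 0.867·1.3944 = 1.21.

α = 0.19, β = 1.21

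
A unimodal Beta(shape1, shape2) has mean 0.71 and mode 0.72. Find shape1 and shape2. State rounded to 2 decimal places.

Let s = shape1+shape2. Mean gives shape1 = μs = 0.71s; mode gives (shape1−1)/(s−2) = 0.72.
Substituting: 0.71s − 1 = 0.72(s−2) = 0.72s − 1.44, so -0.01s = -0.44 and s = 44.0000.
Then shape1 = 0.71×44.0000 = 31.24 and shape2 = s−shape1 = 12.76.

shape1 = 31.24, shape2 = 12.76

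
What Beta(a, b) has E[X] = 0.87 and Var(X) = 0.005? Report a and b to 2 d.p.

a = 18.81, b = 2.81

By moment matching, a+b = μ(1−μ)/σ² − 1 = (0.87·0.13)/0.005 − 1 = 22.6200 − 1 = 21.6200.
Since a/(a+b) = μ, a = 0.87·21.6200 = 18.81 and b = 0.13·21.6200 = 2.81.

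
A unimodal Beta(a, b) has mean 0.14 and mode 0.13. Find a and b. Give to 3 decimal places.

a = 10.360, b = 63.640

With s = a+b: μ = a/s and mode = (a−1)/(s−2). Eliminating a = μs,
μs − 1 = m(s−2) ⇒ s(μ−m) = 1−2m ⇒ s = 0.74/0.01 = 74.0000.
So a = μs = 10.360, b = (1−μ)s = 63.640.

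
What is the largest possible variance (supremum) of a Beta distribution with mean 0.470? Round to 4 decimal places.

For fixed mean μ the Beta variance is μ(1−μ)/(α+β+1), increasing as α+β decreases.
Its least upper bound (not attained) is μ(1−μ) = 0.470·0.530 = 0.2491.

0.2491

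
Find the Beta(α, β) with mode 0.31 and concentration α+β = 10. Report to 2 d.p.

α = 3.48, β = 6.52

Mode = (α−1)/(κ−2) with κ = α+β, so α−1 = 0.31·8 = 2.48.
α = 3.48; β = κ − α = 6.52.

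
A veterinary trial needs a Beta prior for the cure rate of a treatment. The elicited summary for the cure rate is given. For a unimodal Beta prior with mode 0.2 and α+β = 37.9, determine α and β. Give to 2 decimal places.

For α,β>1 the mode is (α−1)/(α+β−2), so α = mode·(κ−2)+1 = 0.2×35.9+1 = 8.18.
And β = (1−mode)·(κ−2)+1 = 0.8×35.9+1 = 29.72.

α = 8.18, β = 29.72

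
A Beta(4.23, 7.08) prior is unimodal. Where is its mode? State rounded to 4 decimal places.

With α,β > 1, mode = (α−1)/(α+β−2) = 3.23/9.31 = 0.3469.

0.3469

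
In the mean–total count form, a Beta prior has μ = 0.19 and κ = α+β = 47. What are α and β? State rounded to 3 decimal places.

α = 8.930, β = 38.070

α = μκ = 0.19×47 = 8.930 and β = (1−μ)κ = 0.81×47 = 38.070.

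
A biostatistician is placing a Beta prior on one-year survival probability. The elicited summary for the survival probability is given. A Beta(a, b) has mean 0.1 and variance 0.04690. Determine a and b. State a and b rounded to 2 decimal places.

By moment matching, a+b = μ(1−μ)/σ² − 1 = (0.1·0.9)/0.04690 − 1 = 1.9190 − 1 = 0.9190.
Since a/(a+b) = μ, a = 0.1·0.9190 = 0.09 and b = 0.9·0.9190 = 0.83.

a = 0.09, b = 0.83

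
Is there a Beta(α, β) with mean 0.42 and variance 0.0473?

The Beta variance bound is σ² < μ(1−μ).
Here μ(1−μ) = 0.42×0.58 = 0.2436, and 0.0473 < 0.2436.

Yes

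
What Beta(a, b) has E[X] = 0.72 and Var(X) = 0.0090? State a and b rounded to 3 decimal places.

Write ν = a+b; then a = μν and Var = μ(1−μ)/(ν+1).
ν = μ(1−μ)/Var − 1 = 0.2016/0.0090 − 1 = 21.4000.
a = 0.72·21.4000 = 15.408, b = 0.28·21.4000 = 5.992.

a = 15.408, b = 5.992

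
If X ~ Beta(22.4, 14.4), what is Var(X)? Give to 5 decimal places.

0.00630

μ = 22.4/36.8 = 0.608696; Var = μ(1−μ)/(α+β+1) = 0.2381853/37.8 = 0.00630.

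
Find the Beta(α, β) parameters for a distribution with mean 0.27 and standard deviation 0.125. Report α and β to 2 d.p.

Variance = 0.125² = 0.015625. The moment-matching identity α+β = μ(1−μ)/Var − 1 gives
α+β = 0.1971/0.015625 − 1 = 11.6144, so α = μ·11.6144 = 3.14 and β = (1−μ)·11.6144 = 8.48.

α = 3.14, β = 8.48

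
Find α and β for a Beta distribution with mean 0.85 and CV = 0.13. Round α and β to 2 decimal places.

α = 8.03, β = 1.42

Var = (CV·μ)² = (0.13×0.85)² = 0.012210.
α+β = μ(1−μ)/Var − 1 = 0.1275/0.012210 − 1 = 9.4420.
Thus α = 0.85·9.4420 = 8.03 and β = 0.15·9.4420 = 1.42.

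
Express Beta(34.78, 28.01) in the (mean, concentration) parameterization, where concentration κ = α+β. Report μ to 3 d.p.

μ = 0.554, κ = 62.79

κ = α+β = 34.78+28.01 = 62.79; μ = α/κ = 34.78/62.79 = 0.554.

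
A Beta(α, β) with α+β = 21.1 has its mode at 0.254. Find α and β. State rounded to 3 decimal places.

Since the density peak of Beta(α,β) is at (α−1)/(α+β−2),
α = 1 + 0.254(21.1−2) = 5.851 and β = 21.1 − 5.851 = 15.249.

α = 5.851, β = 15.249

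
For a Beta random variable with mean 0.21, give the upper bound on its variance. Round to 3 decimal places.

0.166

Var = μ(1−μ)/(α+β+1), which approaches μ(1−μ) as α+β → 0.
So the supremum is μ(1−μ) = 0.21×0.79 = 0.166.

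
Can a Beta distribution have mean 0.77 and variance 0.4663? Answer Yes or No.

No

For any Beta, Var(X) < E[X]·(1−E[X]).
Here μ(1−μ) = 0.77×0.23 = 0.1771, and 0.4663 ≥ 0.1771.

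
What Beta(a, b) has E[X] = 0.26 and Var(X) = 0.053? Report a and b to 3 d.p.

Write ν = a+b; then a = μν and Var = μ(1−μ)/(ν+1).
ν = μ(1−μ)/Var − 1 = 0.1924/0.053 − 1 = 2.6302.
a = 0.26·2.6302 = 0.684, b = 0.74·2.6302 = 1.946.

a = 0.684, b = 1.946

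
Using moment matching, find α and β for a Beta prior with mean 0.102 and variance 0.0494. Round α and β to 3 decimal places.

α = 0.087, β = 0.767

Write ν = α+β; then α = μν and Var = μ(1−μ)/(ν+1).
ν = μ(1−μ)/Var − 1 = 0.091596/0.0494 − 1 = 0.8542.
α = 0.102·0.8542 = 0.087, β = 0.898·0.8542 = 0.767.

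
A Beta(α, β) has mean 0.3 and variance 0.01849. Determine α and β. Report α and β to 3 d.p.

By moment matching, α+β = μ(1−μ)/σ² − 1 = (0.3·0.7)/0.01849 − 1 = 11.3575 − 1 = 10.3575.
Since α/(α+β) = μ, α = 0.3·10.3575 = 3.107 and β = 0.7·10.3575 = 7.250.

α = 3.107, β = 7.250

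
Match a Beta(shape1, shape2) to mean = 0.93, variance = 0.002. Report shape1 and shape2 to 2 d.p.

Write ν = shape1+shape2; then shape1 = μν and Var = μ(1−μ)/(ν+1).
ν = μ(1−μ)/Var − 1 = 0.0651/0.002 − 1 = 31.5500.
shape1 = 0.93·31.5500 = 29.34, shape2 = 0.07·31.5500 = 2.21.

shape1 = 29.34, shape2 = 2.21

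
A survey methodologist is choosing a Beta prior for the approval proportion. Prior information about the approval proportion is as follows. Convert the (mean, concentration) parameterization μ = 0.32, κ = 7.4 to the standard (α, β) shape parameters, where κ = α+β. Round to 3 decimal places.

α = 2.368, β = 5.032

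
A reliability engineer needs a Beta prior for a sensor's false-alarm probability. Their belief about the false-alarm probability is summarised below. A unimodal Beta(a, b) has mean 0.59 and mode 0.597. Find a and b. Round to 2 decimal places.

Let s = a+b. Mean gives a = μs = 0.59s; mode gives (a−1)/(s−2) = 0.597.
Substituting: 0.59s − 1 = 0.597(s−2) = 0.597s − 1.194, so -0.007s = -0.194 and s = 27.7143.
Then a = 0.59×27.7143 = 16.35 and b = s−a = 11.36.

a = 16.35, b = 11.36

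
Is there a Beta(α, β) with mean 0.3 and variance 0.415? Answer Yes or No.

A Beta with mean μ has variance μ(1−μ)/(α+β+1) < μ(1−μ).
Here μ(1−μ) = 0.3×0.7 = 0.21, and 0.415 ≥ 0.21.

No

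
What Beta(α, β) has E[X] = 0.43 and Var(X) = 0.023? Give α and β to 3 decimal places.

α = 4.152, β = 5.504

Write ν = α+β; then α = μν and Var = μ(1−μ)/(ν+1).
ν = μ(1−μ)/Var − 1 = 0.2451/0.023 − 1 = 9.6565.
α = 0.43·9.6565 = 4.152, β = 0.57·9.6565 = 5.504.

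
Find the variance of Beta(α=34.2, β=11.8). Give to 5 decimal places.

α+β = 46.0 and αβ = 403.56, so Var = αβ/[(α+β)²(α+β+1)] = 403.56/99452.000 = 0.00406.

0.00406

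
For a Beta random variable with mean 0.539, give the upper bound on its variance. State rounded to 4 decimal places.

0.2485

For fixed mean μ the Beta variance is μ(1−μ)/(α+β+1), increasing as α+β decreases.
Its least upper bound (not attained) is μ(1−μ) = 0.539·0.461 = 0.2485.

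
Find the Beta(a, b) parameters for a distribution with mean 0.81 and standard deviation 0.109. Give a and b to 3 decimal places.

Variance = 0.109² = 0.011881. The moment-matching identity a+b = μ(1−μ)/Var − 1 gives
a+b = 0.1539/0.011881 − 1 = 11.9535, so a = μ·11.9535 = 9.682 and b = (1−μ)·11.9535 = 2.271.

a = 9.682, b = 2.271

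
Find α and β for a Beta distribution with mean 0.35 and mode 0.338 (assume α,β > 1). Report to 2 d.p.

Let s = α+β. Mean gives α = μs = 0.35s; mode gives (α−1)/(s−2) = 0.338.
Substituting: 0.35s − 1 = 0.338(s−2) = 0.338s − 0.676, so 0.012s = 0.324 and s = 27.0000.
Then α = 0.35×27.0000 = 9.45 and β = s−α = 17.55.

α = 9.45, β = 17.55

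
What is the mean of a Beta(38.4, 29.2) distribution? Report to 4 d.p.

0.5680

E[X] = α/(α+β) = 38.4/67.6 = 0.5680.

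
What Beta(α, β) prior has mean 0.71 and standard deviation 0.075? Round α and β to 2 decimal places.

α = 25.28, β = 10.33

First σ² = 0.005625. Setting α = μn, β = (1−μ)n with n = α+β,
μ(1−μ)/(n+1) = 0.005625 ⇒ n+1 = 0.2059/0.005625 = 36.6044 ⇒ n = 35.6044.
Hence α = 0.71×35.6044 = 25.28, β = 0.29×35.6044 = 10.33.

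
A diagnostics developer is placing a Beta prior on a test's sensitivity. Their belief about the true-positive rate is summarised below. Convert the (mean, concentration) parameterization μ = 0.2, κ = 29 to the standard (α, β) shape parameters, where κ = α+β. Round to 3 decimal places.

α = μκ = 0.2×29 = 5.800 and β = (1−μ)κ = 0.8×29 = 23.200.

α = 5.800, β = 23.200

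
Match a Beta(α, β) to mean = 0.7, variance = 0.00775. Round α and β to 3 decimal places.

By moment matching, α+β = μ(1−μ)/σ² − 1 = (0.7·0.3)/0.00775 − 1 = 27.0968 − 1 = 26.0968.
Since α/(α+β) = μ, α = 0.7·26.0968 = 18.268 and β = 0.3·26.0968 = 7.829.

α = 18.268, β = 7.829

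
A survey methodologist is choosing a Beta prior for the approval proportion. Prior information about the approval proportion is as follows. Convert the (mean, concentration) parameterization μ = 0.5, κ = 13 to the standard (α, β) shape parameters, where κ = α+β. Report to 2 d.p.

α = 6.50, β = 6.50

α = μκ = 0.5×13 = 6.50 and β = (1−μ)κ = 0.5×13 = 6.50.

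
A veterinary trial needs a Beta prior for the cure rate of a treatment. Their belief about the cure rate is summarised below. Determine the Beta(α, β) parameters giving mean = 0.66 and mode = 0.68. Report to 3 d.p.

α = 11.880, β = 6.120

Let s = α+β. Mean gives α = μs = 0.66s; mode gives (α−1)/(s−2) = 0.68.
Substituting: 0.66s − 1 = 0.68(s−2) = 0.68s − 1.36, so -0.02s = -0.36 and s = 18.0000.
Then α = 0.66×18.0000 = 11.880 and β = s−α = 6.120.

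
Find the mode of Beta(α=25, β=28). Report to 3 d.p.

0.471

The density x^(α−1)(1−x)^(β−1) is maximised at (α−1)/(α+β−2) = 24/51 = 0.471.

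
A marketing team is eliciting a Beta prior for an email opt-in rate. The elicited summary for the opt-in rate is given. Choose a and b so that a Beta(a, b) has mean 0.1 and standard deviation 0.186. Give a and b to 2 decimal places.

a = 0.16, b = 1.44

Variance = 0.186² = 0.034596. The moment-matching identity a+b = μ(1−μ)/Var − 1 gives
a+b = 0.09/0.034596 − 1 = 1.6015, so a = μ·1.6015 = 0.16 and b = (1−μ)·1.6015 = 1.44.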